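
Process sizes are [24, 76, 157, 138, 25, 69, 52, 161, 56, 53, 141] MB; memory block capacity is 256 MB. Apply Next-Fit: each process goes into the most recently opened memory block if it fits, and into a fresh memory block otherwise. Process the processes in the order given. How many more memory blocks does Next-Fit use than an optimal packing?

1

Next-Fit: [24,76] [157] [138,25,69] [52,161] [56,53,141] → 5 memory blocks.
Total size 952 MB; any packing needs at least ⌈952/256⌉ = 4 memory blocks.
An optimal packing achieves that bound: [161,76] [157,69,25] [141,56,53] [138,52,24] → 4 memory blocks.
Excess: 5 − 4 = 1.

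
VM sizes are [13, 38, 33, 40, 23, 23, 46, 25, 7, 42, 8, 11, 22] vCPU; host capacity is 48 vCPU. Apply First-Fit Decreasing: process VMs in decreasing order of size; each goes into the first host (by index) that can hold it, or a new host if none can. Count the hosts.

Sorted descending: 46, 42, 40, 38, 33, 25, 23, 23, 22, 13, 11, 8, 7.
host 1: place 46 vCPU, 2 vCPU left
host 2: place 42 vCPU, 6 vCPU left
host 3: place 40 vCPU, 8 vCPU left
host 4: place 38 vCPU, 10 vCPU left
host 5: place 33 vCPU, 15 vCPU left
host 6: place 25 vCPU, 23 vCPU left
host 6: place 23 vCPU, 0 vCPU left
host 7: place 23 vCPU, 25 vCPU left
host 7: place 22 vCPU, 3 vCPU left
host 5: place 13 vCPU, 2 vCPU left
host 8: place 11 vCPU, 37 vCPU left
host 3: place 8 vCPU, 0 vCPU left
host 4: place 7 vCPU, 3 vCPU left

8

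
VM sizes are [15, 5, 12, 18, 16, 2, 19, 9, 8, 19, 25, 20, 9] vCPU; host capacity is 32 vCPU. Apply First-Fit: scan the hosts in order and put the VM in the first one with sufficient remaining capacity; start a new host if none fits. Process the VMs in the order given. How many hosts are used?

Put 15 vCPU in host 1; 17 vCPU remain.
Put 5 vCPU in host 1; 12 vCPU remain.
Put 12 vCPU in host 1; 0 vCPU remain.
Put 18 vCPU in host 2; 14 vCPU remain.
Put 16 vCPU in host 3; 16 vCPU remain.
Put 2 vCPU in host 2; 12 vCPU remain.
Put 19 vCPU in host 4; 13 vCPU remain.
Put 9 vCPU in host 2; 3 vCPU remain.
Put 8 vCPU in host 3; 8 vCPU remain.
Put 19 vCPU in host 5; 13 vCPU remain.
Put 25 vCPU in host 6; 7 vCPU remain.
Put 20 vCPU in host 7; 12 vCPU remain.
Put 9 vCPU in host 4; 4 vCPU remain.
Final hosts: [15,5,12] [18,2,9] [16,8] [19,9] [19] [25] [20].

7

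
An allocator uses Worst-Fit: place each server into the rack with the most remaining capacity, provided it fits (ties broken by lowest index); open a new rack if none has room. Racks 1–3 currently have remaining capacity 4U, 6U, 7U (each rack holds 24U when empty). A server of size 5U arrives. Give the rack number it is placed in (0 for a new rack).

3

Racks with room: rack 2 (6U), rack 3 (7U).
Most room is rack 3 with 7U free.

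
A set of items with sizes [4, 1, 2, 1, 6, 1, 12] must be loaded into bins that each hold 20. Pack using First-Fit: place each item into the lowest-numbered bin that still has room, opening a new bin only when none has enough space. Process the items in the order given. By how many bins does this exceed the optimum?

0

First-Fit: [4,1,2,1,6,1] [12] → 2 bins.
Total size 27; any packing needs at least ⌈27/20⌉ = 2 bins.
So 2 is already optimal.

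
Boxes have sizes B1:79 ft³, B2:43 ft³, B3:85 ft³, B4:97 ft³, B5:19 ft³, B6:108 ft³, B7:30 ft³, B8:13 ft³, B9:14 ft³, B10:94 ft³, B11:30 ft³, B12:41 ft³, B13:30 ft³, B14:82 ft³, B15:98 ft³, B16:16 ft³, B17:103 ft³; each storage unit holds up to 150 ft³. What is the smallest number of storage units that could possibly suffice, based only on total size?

Total size = 79 + 43 + 85 + 97 + 19 + 108 + 30 + 13 + 14 + 94 + 30 + 41 + 30 + 82 + 98 + 16 + 103 = 982 ft³.
⌈982 / 150⌉ = 7.

7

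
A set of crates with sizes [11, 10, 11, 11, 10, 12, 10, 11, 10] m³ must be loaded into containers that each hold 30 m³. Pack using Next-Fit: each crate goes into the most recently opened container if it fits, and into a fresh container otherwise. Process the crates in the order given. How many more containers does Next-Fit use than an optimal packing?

Next-Fit: [11,10] [11,11] [10,12] [10,11] [10] → 5 containers.
Total size 96 m³; any packing needs at least ⌈96/30⌉ = 4 containers.
An optimal packing achieves that bound: [12,11] [11,11] [11,10] [10,10,10] → 4 containers.
Excess: 5 − 4 = 1.

1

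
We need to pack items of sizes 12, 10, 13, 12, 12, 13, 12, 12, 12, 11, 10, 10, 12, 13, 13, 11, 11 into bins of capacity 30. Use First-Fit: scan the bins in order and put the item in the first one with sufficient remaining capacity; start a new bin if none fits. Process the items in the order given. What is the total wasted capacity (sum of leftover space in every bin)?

12 → bin 1 (remaining 18)
10 → bin 1 (remaining 8)
13 → bin 2 (remaining 17)
12 → bin 2 (remaining 5)
12 → bin 3 (remaining 18)
13 → bin 3 (remaining 5)
12 → bin 4 (remaining 18)
12 → bin 4 (remaining 6)
12 → bin 5 (remaining 18)
11 → bin 5 (remaining 7)
10 → bin 6 (remaining 20)
10 → bin 6 (remaining 10)
12 → bin 7 (remaining 18)
13 → bin 7 (remaining 5)
13 → bin 8 (remaining 17)
11 → bin 8 (remaining 6)
11 → bin 9 (remaining 19)
9 bins × 30 = 270; used 199; unused 71.

71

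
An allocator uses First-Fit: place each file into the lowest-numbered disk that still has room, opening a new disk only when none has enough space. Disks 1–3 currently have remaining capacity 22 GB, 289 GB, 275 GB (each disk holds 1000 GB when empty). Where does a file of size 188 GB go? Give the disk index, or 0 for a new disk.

Disks with room: disk 2 (289 GB), disk 3 (275 GB).
The first with room is disk 2.

2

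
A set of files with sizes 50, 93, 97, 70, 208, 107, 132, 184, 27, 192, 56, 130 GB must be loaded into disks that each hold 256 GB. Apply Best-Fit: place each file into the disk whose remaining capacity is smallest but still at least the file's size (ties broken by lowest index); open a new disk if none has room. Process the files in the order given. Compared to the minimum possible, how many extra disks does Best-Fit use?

Best-Fit: [50,93,97] [70,107] [208,27] [132] [184] [192,56] [130] → 7 disks.
Total size 1346 GB; any packing needs at least ⌈1346/256⌉ = 6 disks.
An optimal packing achieves that bound: [208,27] [192,56] [184,70] [132,107] [130,97] [93,50] → 6 disks.
Excess: 7 − 6 = 1.

1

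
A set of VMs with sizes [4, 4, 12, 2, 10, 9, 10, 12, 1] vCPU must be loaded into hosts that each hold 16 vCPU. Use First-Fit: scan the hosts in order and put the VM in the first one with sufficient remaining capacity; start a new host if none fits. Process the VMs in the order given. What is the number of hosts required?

6

Put 4 vCPU in host 1; 12 vCPU remain.
Put 4 vCPU in host 1; 8 vCPU remain.
Put 12 vCPU in host 2; 4 vCPU remain.
Put 2 vCPU in host 1; 6 vCPU remain.
Put 10 vCPU in host 3; 6 vCPU remain.
Put 9 vCPU in host 4; 7 vCPU remain.
Put 10 vCPU in host 5; 6 vCPU remain.
Put 12 vCPU in host 6; 4 vCPU remain.
Put 1 vCPU in host 1; 5 vCPU remain.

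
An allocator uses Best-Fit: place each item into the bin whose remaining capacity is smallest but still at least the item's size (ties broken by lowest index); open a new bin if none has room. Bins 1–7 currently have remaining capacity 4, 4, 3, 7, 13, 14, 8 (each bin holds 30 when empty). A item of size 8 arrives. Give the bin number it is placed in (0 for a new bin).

7

Bins with room: bin 5 (13), bin 6 (14), bin 7 (8).
Tightest fit is bin 7 with 8 free.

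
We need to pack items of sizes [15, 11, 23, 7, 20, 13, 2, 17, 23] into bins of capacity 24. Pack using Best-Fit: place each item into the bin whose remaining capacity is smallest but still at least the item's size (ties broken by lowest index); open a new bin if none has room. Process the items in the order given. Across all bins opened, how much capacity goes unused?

15 → bin 1 (remaining 9)
11 → bin 2 (remaining 13)
23 → bin 3 (remaining 1)
7 → bin 1 (remaining 2)
20 → bin 4 (remaining 4)
13 → bin 2 (remaining 0)
2 → bin 1 (remaining 0)
17 → bin 5 (remaining 7)
23 → bin 6 (remaining 1)
6 bins × 24 = 144; used 131; unused 13.

13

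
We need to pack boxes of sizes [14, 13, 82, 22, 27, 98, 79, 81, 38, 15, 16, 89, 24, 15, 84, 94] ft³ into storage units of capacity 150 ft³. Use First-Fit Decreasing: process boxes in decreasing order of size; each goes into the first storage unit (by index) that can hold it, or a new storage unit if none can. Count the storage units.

Sorted descending: 98, 94, 89, 84, 82, 81, 79, 38, 27, 24, 22, 16, 15, 15, 14, 13.
Put 98 ft³ in storage unit 1; 52 ft³ remain.
Put 94 ft³ in storage unit 2; 56 ft³ remain.
Put 89 ft³ in storage unit 3; 61 ft³ remain.
Put 84 ft³ in storage unit 4; 66 ft³ remain.
Put 82 ft³ in storage unit 5; 68 ft³ remain.
Put 81 ft³ in storage unit 6; 69 ft³ remain.
Put 79 ft³ in storage unit 7; 71 ft³ remain.
Put 38 ft³ in storage unit 1; 14 ft³ remain.
Put 27 ft³ in storage unit 2; 29 ft³ remain.
Put 24 ft³ in storage unit 2; 5 ft³ remain.
Put 22 ft³ in storage unit 3; 39 ft³ remain.
Put 16 ft³ in storage unit 3; 23 ft³ remain.
Put 15 ft³ in storage unit 3; 8 ft³ remain.
Put 15 ft³ in storage unit 4; 51 ft³ remain.
Put 14 ft³ in storage unit 1; 0 ft³ remain.
Put 13 ft³ in storage unit 4; 38 ft³ remain.
Final storage units: [98,38,14] [94,27,24] [89,22,16,15] [84,15,13] [82] [81] [79].

7 storage units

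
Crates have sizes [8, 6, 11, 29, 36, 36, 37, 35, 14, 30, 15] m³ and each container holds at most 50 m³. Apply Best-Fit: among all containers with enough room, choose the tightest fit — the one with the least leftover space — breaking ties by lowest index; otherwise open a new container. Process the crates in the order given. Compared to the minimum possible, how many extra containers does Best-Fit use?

Best-Fit: [8,6,11] [29] [36,14] [36] [37] [35,15] [30] → 7 containers.
Total size 257 m³; any packing needs at least ⌈257/50⌉ = 6 containers.
An optimal packing achieves that bound: [37,11] [36,14] [36,8,6] [35,15] [30] [29] → 6 containers.
Excess: 7 − 6 = 1.

1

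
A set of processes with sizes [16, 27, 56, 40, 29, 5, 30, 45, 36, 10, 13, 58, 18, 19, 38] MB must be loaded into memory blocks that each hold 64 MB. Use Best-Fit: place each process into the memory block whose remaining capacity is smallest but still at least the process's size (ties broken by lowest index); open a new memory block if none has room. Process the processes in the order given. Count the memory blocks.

8

Put 16 MB in memory block 1; 48 MB remain.
Put 27 MB in memory block 1; 21 MB remain.
Put 56 MB in memory block 2; 8 MB remain.
Put 40 MB in memory block 3; 24 MB remain.
Put 29 MB in memory block 4; 35 MB remain.
Put 5 MB in memory block 2; 3 MB remain.
Put 30 MB in memory block 4; 5 MB remain.
Put 45 MB in memory block 5; 19 MB remain.
Put 36 MB in memory block 6; 28 MB remain.
Put 10 MB in memory block 5; 9 MB remain.
Put 13 MB in memory block 1; 8 MB remain.
Put 58 MB in memory block 7; 6 MB remain.
Put 18 MB in memory block 3; 6 MB remain.
Put 19 MB in memory block 6; 9 MB remain.
Put 38 MB in memory block 8; 26 MB remain.
Final memory blocks: [16,27,13] [56,5] [40,18] [29,30] [45,10] [36,19] [58] [38].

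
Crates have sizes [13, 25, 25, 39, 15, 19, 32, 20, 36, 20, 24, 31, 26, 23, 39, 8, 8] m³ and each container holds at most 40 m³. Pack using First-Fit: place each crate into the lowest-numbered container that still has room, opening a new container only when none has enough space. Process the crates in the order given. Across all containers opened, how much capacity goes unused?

Put 13 m³ in container 1; 27 m³ remain.
Put 25 m³ in container 1; 2 m³ remain.
Put 25 m³ in container 2; 15 m³ remain.
Put 39 m³ in container 3; 1 m³ remain.
Put 15 m³ in container 2; 0 m³ remain.
Put 19 m³ in container 4; 21 m³ remain.
Put 32 m³ in container 5; 8 m³ remain.
Put 20 m³ in container 4; 1 m³ remain.
Put 36 m³ in container 6; 4 m³ remain.
Put 20 m³ in container 7; 20 m³ remain.
Put 24 m³ in container 8; 16 m³ remain.
Put 31 m³ in container 9; 9 m³ remain.
Put 26 m³ in container 10; 14 m³ remain.
Put 23 m³ in container 11; 17 m³ remain.
Put 39 m³ in container 12; 1 m³ remain.
Put 8 m³ in container 5; 0 m³ remain.
Put 8 m³ in container 7; 12 m³ remain.
12 containers × 40 m³ = 480 m³; used 403 m³; unused 77 m³.

77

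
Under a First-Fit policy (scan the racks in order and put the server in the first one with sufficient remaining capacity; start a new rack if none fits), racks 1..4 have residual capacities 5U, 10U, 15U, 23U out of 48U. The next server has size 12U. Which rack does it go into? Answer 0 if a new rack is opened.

3

Racks with room: rack 3 (15U), rack 4 (23U).
The first with room is rack 3.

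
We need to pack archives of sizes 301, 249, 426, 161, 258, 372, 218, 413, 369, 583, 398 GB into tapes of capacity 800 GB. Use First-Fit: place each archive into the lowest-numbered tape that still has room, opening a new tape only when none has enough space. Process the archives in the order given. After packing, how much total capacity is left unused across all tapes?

1052

tape 1: place 301 GB, 499 GB left
tape 1: place 249 GB, 250 GB left
tape 2: place 426 GB, 374 GB left
tape 1: place 161 GB, 89 GB left
tape 2: place 258 GB, 116 GB left
tape 3: place 372 GB, 428 GB left
tape 3: place 218 GB, 210 GB left
tape 4: place 413 GB, 387 GB left
tape 4: place 369 GB, 18 GB left
tape 5: place 583 GB, 217 GB left
tape 6: place 398 GB, 402 GB left
6 tapes × 800 GB = 4800 GB; used 3748 GB; unused 1052 GB.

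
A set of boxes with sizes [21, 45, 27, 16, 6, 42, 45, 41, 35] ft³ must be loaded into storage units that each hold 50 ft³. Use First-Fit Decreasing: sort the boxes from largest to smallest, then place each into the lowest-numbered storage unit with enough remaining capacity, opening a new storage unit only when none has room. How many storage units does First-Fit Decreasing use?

Sorted descending: 45, 45, 42, 41, 35, 27, 21, 16, 6.
storage unit 1: place 45 ft³, 5 ft³ left
storage unit 2: place 45 ft³, 5 ft³ left
storage unit 3: place 42 ft³, 8 ft³ left
storage unit 4: place 41 ft³, 9 ft³ left
storage unit 5: place 35 ft³, 15 ft³ left
storage unit 6: place 27 ft³, 23 ft³ left
storage unit 6: place 21 ft³, 2 ft³ left
storage unit 7: place 16 ft³, 34 ft³ left
storage unit 3: place 6 ft³, 2 ft³ left
Final storage units: [45] [45] [42,6] [41] [35] [27,21] [16].

7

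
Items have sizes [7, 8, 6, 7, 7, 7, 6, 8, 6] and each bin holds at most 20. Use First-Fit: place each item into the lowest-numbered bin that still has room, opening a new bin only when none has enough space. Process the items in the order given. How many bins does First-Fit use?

4

bin 1: place 7, 13 left
bin 1: place 8, 5 left
bin 2: place 6, 14 left
bin 2: place 7, 7 left
bin 2: place 7, 0 left
bin 3: place 7, 13 left
bin 3: place 6, 7 left
bin 4: place 8, 12 left
bin 3: place 6, 1 left
Final bins: [7,8] [6,7,7] [7,6,6] [8].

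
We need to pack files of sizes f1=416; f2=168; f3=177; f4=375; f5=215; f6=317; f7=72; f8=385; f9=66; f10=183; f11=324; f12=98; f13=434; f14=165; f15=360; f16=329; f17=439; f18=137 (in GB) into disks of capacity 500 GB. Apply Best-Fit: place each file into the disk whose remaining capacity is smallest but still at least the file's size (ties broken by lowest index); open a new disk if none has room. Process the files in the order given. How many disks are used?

11

Put f1 (416 GB) in disk 1; 84 GB remain.
Put f2 (168 GB) in disk 2; 332 GB remain.
Put f3 (177 GB) in disk 2; 155 GB remain.
Put f4 (375 GB) in disk 3; 125 GB remain.
Put f5 (215 GB) in disk 4; 285 GB remain.
Put f6 (317 GB) in disk 5; 183 GB remain.
Put f7 (72 GB) in disk 1; 12 GB remain.
Put f8 (385 GB) in disk 6; 115 GB remain.
Put f9 (66 GB) in disk 6; 49 GB remain.
Put f10 (183 GB) in disk 5; 0 GB remain.
Put f11 (324 GB) in disk 7; 176 GB remain.
Put f12 (98 GB) in disk 3; 27 GB remain.
Put f13 (434 GB) in disk 8; 66 GB remain.
Put f14 (165 GB) in disk 7; 11 GB remain.
Put f15 (360 GB) in disk 9; 140 GB remain.
Put f16 (329 GB) in disk 10; 171 GB remain.
Put f17 (439 GB) in disk 11; 61 GB remain.
Put f18 (137 GB) in disk 9; 3 GB remain.
Final disks: [416,72] [168,177] [375,98] [215] [317,183] [385,66] [324,165] [434] [360,137] [329] [439].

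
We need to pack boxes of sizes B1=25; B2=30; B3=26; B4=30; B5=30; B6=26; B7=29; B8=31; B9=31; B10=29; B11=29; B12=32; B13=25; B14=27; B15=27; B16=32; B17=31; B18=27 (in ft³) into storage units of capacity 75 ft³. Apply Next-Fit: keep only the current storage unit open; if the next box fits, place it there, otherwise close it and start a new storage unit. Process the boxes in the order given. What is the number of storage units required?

9 storage units

storage unit 1: place B1 (25 ft³), 50 ft³ left
storage unit 1: place B2 (30 ft³), 20 ft³ left
storage unit 2: place B3 (26 ft³), 49 ft³ left
storage unit 2: place B4 (30 ft³), 19 ft³ left
storage unit 3: place B5 (30 ft³), 45 ft³ left
storage unit 3: place B6 (26 ft³), 19 ft³ left
storage unit 4: place B7 (29 ft³), 46 ft³ left
storage unit 4: place B8 (31 ft³), 15 ft³ left
storage unit 5: place B9 (31 ft³), 44 ft³ left
storage unit 5: place B10 (29 ft³), 15 ft³ left
storage unit 6: place B11 (29 ft³), 46 ft³ left
storage unit 6: place B12 (32 ft³), 14 ft³ left
storage unit 7: place B13 (25 ft³), 50 ft³ left
storage unit 7: place B14 (27 ft³), 23 ft³ left
storage unit 8: place B15 (27 ft³), 48 ft³ left
storage unit 8: place B16 (32 ft³), 16 ft³ left
storage unit 9: place B17 (31 ft³), 44 ft³ left
storage unit 9: place B18 (27 ft³), 17 ft³ left
Final storage units: [25,30] [26,30] [30,26] [29,31] [31,29] [29,32] [25,27] [27,32] [31,27].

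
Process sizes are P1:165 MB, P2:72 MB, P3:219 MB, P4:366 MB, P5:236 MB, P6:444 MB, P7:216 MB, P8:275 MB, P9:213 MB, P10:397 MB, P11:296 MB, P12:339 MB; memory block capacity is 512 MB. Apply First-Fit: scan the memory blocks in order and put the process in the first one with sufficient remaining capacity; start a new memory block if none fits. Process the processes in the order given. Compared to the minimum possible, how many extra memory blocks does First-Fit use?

1

First-Fit: [165,72,219] [366] [236,216] [444] [275,213] [397] [296] [339] → 8 memory blocks.
Total size 3238 MB; any packing needs at least ⌈3238/512⌉ = 7 memory blocks.
An optimal packing achieves that bound: [444] [397,72] [366] [339,165] [296,216] [275,236] [219,213] → 7 memory blocks.
Excess: 8 − 7 = 1.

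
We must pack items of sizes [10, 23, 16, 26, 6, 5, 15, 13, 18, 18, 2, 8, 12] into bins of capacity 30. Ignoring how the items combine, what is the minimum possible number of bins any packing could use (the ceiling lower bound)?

Total size = 10 + 23 + 16 + 26 + 6 + 5 + 15 + 13 + 18 + 18 + 2 + 8 + 12 = 172.
⌈172 / 30⌉ = 6.

6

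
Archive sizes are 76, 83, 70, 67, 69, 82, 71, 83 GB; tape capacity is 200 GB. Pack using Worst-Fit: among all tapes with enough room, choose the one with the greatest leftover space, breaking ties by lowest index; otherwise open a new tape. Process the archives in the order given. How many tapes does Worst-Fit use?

4 tapes

tape 1: place 76 GB, 124 GB left
tape 1: place 83 GB, 41 GB left
tape 2: place 70 GB, 130 GB left
tape 2: place 67 GB, 63 GB left
tape 3: place 69 GB, 131 GB left
tape 3: place 82 GB, 49 GB left
tape 4: place 71 GB, 129 GB left
tape 4: place 83 GB, 46 GB left
Final tapes: [76,83] [70,67] [69,82] [71,83].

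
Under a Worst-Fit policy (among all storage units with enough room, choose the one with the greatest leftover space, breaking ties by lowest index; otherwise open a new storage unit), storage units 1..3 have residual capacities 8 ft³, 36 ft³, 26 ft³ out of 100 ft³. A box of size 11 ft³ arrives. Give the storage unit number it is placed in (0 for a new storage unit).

Storage units with room: storage unit 2 (36 ft³), storage unit 3 (26 ft³).
Most room is storage unit 2 with 36 ft³ free.

2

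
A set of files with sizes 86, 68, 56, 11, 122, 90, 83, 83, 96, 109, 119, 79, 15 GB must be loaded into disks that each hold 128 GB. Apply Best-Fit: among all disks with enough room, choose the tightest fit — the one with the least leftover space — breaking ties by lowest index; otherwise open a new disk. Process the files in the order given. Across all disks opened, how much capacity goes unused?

263

disk 1: place 86 GB, 42 GB left
disk 2: place 68 GB, 60 GB left
disk 2: place 56 GB, 4 GB left
disk 1: place 11 GB, 31 GB left
disk 3: place 122 GB, 6 GB left
disk 4: place 90 GB, 38 GB left
disk 5: place 83 GB, 45 GB left
disk 6: place 83 GB, 45 GB left
disk 7: place 96 GB, 32 GB left
disk 8: place 109 GB, 19 GB left
disk 9: place 119 GB, 9 GB left
disk 10: place 79 GB, 49 GB left
disk 8: place 15 GB, 4 GB left
10 disks × 128 GB = 1280 GB; used 1017 GB; unused 263 GB.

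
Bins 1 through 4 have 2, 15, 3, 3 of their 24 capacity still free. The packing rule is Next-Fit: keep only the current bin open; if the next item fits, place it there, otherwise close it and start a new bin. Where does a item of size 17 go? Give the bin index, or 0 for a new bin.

Next-Fit only looks at bin 4, which has 3 free.
17 does not fit, so a new bin is opened.

0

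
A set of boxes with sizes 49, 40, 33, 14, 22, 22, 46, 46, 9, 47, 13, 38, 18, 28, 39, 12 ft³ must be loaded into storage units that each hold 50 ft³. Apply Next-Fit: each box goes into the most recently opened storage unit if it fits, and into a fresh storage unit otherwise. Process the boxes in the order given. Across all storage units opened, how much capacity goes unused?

Put 49 ft³ in storage unit 1; 1 ft³ remain.
Put 40 ft³ in storage unit 2; 10 ft³ remain.
Put 33 ft³ in storage unit 3; 17 ft³ remain.
Put 14 ft³ in storage unit 3; 3 ft³ remain.
Put 22 ft³ in storage unit 4; 28 ft³ remain.
Put 22 ft³ in storage unit 4; 6 ft³ remain.
Put 46 ft³ in storage unit 5; 4 ft³ remain.
Put 46 ft³ in storage unit 6; 4 ft³ remain.
Put 9 ft³ in storage unit 7; 41 ft³ remain.
Put 47 ft³ in storage unit 8; 3 ft³ remain.
Put 13 ft³ in storage unit 9; 37 ft³ remain.
Put 38 ft³ in storage unit 10; 12 ft³ remain.
Put 18 ft³ in storage unit 11; 32 ft³ remain.
Put 28 ft³ in storage unit 11; 4 ft³ remain.
Put 39 ft³ in storage unit 12; 11 ft³ remain.
Put 12 ft³ in storage unit 13; 38 ft³ remain.
13 storage units × 50 ft³ = 650 ft³; used 476 ft³; unused 174 ft³.

174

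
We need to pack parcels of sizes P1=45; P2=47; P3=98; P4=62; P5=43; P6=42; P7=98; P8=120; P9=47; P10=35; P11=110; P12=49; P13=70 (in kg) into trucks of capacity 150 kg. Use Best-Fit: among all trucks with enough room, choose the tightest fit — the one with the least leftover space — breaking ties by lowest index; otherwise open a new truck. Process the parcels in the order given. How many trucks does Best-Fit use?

Put P1 (45 kg) in truck 1; 105 kg remain.
Put P2 (47 kg) in truck 1; 58 kg remain.
Put P3 (98 kg) in truck 2; 52 kg remain.
Put P4 (62 kg) in truck 3; 88 kg remain.
Put P5 (43 kg) in truck 2; 9 kg remain.
Put P6 (42 kg) in truck 1; 16 kg remain.
Put P7 (98 kg) in truck 4; 52 kg remain.
Put P8 (120 kg) in truck 5; 30 kg remain.
Put P9 (47 kg) in truck 4; 5 kg remain.
Put P10 (35 kg) in truck 3; 53 kg remain.
Put P11 (110 kg) in truck 6; 40 kg remain.
Put P12 (49 kg) in truck 3; 4 kg remain.
Put P13 (70 kg) in truck 7; 80 kg remain.
Final trucks: [45,47,42] [98,43] [62,35,49] [98,47] [120] [110] [70].

7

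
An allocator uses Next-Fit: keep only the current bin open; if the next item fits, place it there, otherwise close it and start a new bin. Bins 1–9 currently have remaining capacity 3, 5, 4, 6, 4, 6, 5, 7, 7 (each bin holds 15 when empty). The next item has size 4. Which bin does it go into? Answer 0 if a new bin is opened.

Next-Fit only looks at bin 9, which has 7 free.
4 fits there.

9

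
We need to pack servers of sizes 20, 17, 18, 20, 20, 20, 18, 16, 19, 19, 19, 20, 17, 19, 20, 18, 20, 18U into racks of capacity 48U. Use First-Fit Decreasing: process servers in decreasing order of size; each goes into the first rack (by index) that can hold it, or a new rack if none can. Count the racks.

Sorted descending: 20, 20, 20, 20, 20, 20, 20, 19, 19, 19, 19, 18, 18, 18, 18, 17, 17, 16.
Put 20U in rack 1; 28U remain.
Put 20U in rack 1; 8U remain.
Put 20U in rack 2; 28U remain.
Put 20U in rack 2; 8U remain.
Put 20U in rack 3; 28U remain.
Put 20U in rack 3; 8U remain.
Put 20U in rack 4; 28U remain.
Put 19U in rack 4; 9U remain.
Put 19U in rack 5; 29U remain.
Put 19U in rack 5; 10U remain.
Put 19U in rack 6; 29U remain.
Put 18U in rack 6; 11U remain.
Put 18U in rack 7; 30U remain.
Put 18U in rack 7; 12U remain.
Put 18U in rack 8; 30U remain.
Put 17U in rack 8; 13U remain.
Put 17U in rack 9; 31U remain.
Put 16U in rack 9; 15U remain.
Final racks: [20,20] [20,20] [20,20] [20,19] [19,19] [19,18] [18,18] [18,17] [17,16].

9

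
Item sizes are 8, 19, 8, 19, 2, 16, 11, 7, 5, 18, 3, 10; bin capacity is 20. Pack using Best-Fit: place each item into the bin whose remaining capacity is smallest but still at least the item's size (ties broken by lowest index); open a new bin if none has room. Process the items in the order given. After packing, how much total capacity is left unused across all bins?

bin 1: place 8, 12 left
bin 2: place 19, 1 left
bin 1: place 8, 4 left
bin 3: place 19, 1 left
bin 1: place 2, 2 left
bin 4: place 16, 4 left
bin 5: place 11, 9 left
bin 5: place 7, 2 left
bin 6: place 5, 15 left
bin 7: place 18, 2 left
bin 4: place 3, 1 left
bin 6: place 10, 5 left
7 bins × 20 = 140; used 126; unused 14.

14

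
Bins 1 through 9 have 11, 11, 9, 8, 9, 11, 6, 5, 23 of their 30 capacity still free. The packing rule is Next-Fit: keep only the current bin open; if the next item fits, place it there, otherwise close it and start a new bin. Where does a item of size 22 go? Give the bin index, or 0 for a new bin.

9

Next-Fit only looks at bin 9, which has 23 free.
22 fits there.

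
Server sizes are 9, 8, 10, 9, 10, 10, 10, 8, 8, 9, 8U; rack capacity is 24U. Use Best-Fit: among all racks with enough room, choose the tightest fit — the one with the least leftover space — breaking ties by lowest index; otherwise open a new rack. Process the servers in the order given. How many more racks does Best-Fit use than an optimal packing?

Best-Fit: [9,8] [10,9] [10,10] [10,8] [8,9] [8] → 6 racks.
Total size 99U; any packing needs at least ⌈99/24⌉ = 5 racks.
An optimal packing achieves that bound: [10,10] [10,10] [9,9] [9,8] [8,8,8] → 5 racks.
Excess: 6 − 5 = 1.

1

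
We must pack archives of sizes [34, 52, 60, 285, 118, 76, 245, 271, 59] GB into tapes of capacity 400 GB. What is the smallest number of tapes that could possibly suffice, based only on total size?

3 tapes

Total size = 34 + 52 + 60 + 285 + 118 + 76 + 245 + 271 + 59 = 1200 GB.
⌈1200 / 400⌉ = 3.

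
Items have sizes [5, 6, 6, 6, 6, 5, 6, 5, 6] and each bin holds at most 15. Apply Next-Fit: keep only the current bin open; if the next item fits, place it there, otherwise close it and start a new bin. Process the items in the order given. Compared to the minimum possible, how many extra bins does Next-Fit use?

Next-Fit: [5,6] [6,6] [6,5] [6,5] [6] → 5 bins.
Total size 51; any packing needs at least ⌈51/15⌉ = 4 bins.
An optimal packing achieves that bound: [6,6] [6,6] [6,6] [5,5,5] → 4 bins.
Excess: 5 − 4 = 1.

1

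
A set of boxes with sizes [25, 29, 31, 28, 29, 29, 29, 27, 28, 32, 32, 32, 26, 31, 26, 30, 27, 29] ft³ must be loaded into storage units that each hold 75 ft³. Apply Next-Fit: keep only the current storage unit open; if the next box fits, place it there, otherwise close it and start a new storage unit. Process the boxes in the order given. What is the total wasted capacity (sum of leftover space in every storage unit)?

25 ft³ → storage unit 1 (remaining 50 ft³)
29 ft³ → storage unit 1 (remaining 21 ft³)
31 ft³ → storage unit 2 (remaining 44 ft³)
28 ft³ → storage unit 2 (remaining 16 ft³)
29 ft³ → storage unit 3 (remaining 46 ft³)
29 ft³ → storage unit 3 (remaining 17 ft³)
29 ft³ → storage unit 4 (remaining 46 ft³)
27 ft³ → storage unit 4 (remaining 19 ft³)
28 ft³ → storage unit 5 (remaining 47 ft³)
32 ft³ → storage unit 5 (remaining 15 ft³)
32 ft³ → storage unit 6 (remaining 43 ft³)
32 ft³ → storage unit 6 (remaining 11 ft³)
26 ft³ → storage unit 7 (remaining 49 ft³)
31 ft³ → storage unit 7 (remaining 18 ft³)
26 ft³ → storage unit 8 (remaining 49 ft³)
30 ft³ → storage unit 8 (remaining 19 ft³)
27 ft³ → storage unit 9 (remaining 48 ft³)
29 ft³ → storage unit 9 (remaining 19 ft³)
9 storage units × 75 ft³ = 675 ft³; used 520 ft³; unused 155 ft³.

155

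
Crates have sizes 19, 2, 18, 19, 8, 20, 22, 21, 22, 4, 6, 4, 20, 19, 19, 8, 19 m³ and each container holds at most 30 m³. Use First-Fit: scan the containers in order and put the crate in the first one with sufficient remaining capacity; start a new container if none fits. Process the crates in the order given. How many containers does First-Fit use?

Put 19 m³ in container 1; 11 m³ remain.
Put 2 m³ in container 1; 9 m³ remain.
Put 18 m³ in container 2; 12 m³ remain.
Put 19 m³ in container 3; 11 m³ remain.
Put 8 m³ in container 1; 1 m³ remain.
Put 20 m³ in container 4; 10 m³ remain.
Put 22 m³ in container 5; 8 m³ remain.
Put 21 m³ in container 6; 9 m³ remain.
Put 22 m³ in container 7; 8 m³ remain.
Put 4 m³ in container 2; 8 m³ remain.
Put 6 m³ in container 2; 2 m³ remain.
Put 4 m³ in container 3; 7 m³ remain.
Put 20 m³ in container 8; 10 m³ remain.
Put 19 m³ in container 9; 11 m³ remain.
Put 19 m³ in container 10; 11 m³ remain.
Put 8 m³ in container 4; 2 m³ remain.
Put 19 m³ in container 11; 11 m³ remain.

11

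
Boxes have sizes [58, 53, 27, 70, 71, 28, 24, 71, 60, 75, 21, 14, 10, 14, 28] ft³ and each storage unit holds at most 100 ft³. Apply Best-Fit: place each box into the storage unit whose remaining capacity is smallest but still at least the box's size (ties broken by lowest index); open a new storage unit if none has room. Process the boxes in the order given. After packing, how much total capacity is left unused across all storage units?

76

storage unit 1: place 58 ft³, 42 ft³ left
storage unit 2: place 53 ft³, 47 ft³ left
storage unit 1: place 27 ft³, 15 ft³ left
storage unit 3: place 70 ft³, 30 ft³ left
storage unit 4: place 71 ft³, 29 ft³ left
storage unit 4: place 28 ft³, 1 ft³ left
storage unit 3: place 24 ft³, 6 ft³ left
storage unit 5: place 71 ft³, 29 ft³ left
storage unit 6: place 60 ft³, 40 ft³ left
storage unit 7: place 75 ft³, 25 ft³ left
storage unit 7: place 21 ft³, 4 ft³ left
storage unit 1: place 14 ft³, 1 ft³ left
storage unit 5: place 10 ft³, 19 ft³ left
storage unit 5: place 14 ft³, 5 ft³ left
storage unit 6: place 28 ft³, 12 ft³ left
7 storage units × 100 ft³ = 700 ft³; used 624 ft³; unused 76 ft³.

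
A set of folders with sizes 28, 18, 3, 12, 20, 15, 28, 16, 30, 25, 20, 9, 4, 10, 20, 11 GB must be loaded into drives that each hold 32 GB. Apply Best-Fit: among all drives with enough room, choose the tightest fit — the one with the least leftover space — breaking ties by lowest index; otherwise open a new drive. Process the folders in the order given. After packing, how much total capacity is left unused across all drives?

19

28 GB → drive 1 (remaining 4 GB)
18 GB → drive 2 (remaining 14 GB)
3 GB → drive 1 (remaining 1 GB)
12 GB → drive 2 (remaining 2 GB)
20 GB → drive 3 (remaining 12 GB)
15 GB → drive 4 (remaining 17 GB)
28 GB → drive 5 (remaining 4 GB)
16 GB → drive 4 (remaining 1 GB)
30 GB → drive 6 (remaining 2 GB)
25 GB → drive 7 (remaining 7 GB)
20 GB → drive 8 (remaining 12 GB)
9 GB → drive 3 (remaining 3 GB)
4 GB → drive 5 (remaining 0 GB)
10 GB → drive 8 (remaining 2 GB)
20 GB → drive 9 (remaining 12 GB)
11 GB → drive 9 (remaining 1 GB)
9 drives × 32 GB = 288 GB; used 269 GB; unused 19 GB.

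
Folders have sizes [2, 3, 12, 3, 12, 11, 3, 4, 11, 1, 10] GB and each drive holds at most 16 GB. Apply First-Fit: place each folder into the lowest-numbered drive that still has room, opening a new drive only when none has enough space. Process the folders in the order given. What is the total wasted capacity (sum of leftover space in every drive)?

24

2 GB → drive 1 (remaining 14 GB)
3 GB → drive 1 (remaining 11 GB)
12 GB → drive 2 (remaining 4 GB)
3 GB → drive 1 (remaining 8 GB)
12 GB → drive 3 (remaining 4 GB)
11 GB → drive 4 (remaining 5 GB)
3 GB → drive 1 (remaining 5 GB)
4 GB → drive 1 (remaining 1 GB)
11 GB → drive 5 (remaining 5 GB)
1 GB → drive 1 (remaining 0 GB)
10 GB → drive 6 (remaining 6 GB)
6 drives × 16 GB = 96 GB; used 72 GB; unused 24 GB.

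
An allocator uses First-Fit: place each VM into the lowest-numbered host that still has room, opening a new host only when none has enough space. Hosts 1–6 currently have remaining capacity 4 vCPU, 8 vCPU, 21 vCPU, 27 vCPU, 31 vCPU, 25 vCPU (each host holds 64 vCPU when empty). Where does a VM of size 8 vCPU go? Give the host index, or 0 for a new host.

Hosts with room: host 2 (8 vCPU), host 3 (21 vCPU), host 4 (27 vCPU), host 5 (31 vCPU), host 6 (25 vCPU).
The first with room is host 2.

2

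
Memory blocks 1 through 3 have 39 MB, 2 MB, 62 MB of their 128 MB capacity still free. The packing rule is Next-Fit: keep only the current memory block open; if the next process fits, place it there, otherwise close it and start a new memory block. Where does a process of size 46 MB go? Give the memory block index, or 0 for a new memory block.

Next-Fit only looks at memory block 3, which has 62 MB free.
46 MB fits there.

3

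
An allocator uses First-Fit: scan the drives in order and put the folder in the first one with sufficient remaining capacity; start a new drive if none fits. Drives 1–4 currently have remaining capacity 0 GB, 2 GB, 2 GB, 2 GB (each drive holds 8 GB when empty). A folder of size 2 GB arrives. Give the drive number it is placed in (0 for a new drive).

Drives with room: drive 2 (2 GB), drive 3 (2 GB), drive 4 (2 GB).
The first with room is drive 2.

2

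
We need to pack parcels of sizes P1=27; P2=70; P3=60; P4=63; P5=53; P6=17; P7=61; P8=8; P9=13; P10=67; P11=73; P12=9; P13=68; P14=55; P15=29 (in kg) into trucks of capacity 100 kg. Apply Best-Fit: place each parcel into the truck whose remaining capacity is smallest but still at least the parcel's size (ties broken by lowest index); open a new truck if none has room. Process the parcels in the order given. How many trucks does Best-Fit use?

9

truck 1: place P1 (27 kg), 73 kg left
truck 1: place P2 (70 kg), 3 kg left
truck 2: place P3 (60 kg), 40 kg left
truck 3: place P4 (63 kg), 37 kg left
truck 4: place P5 (53 kg), 47 kg left
truck 3: place P6 (17 kg), 20 kg left
truck 5: place P7 (61 kg), 39 kg left
truck 3: place P8 (8 kg), 12 kg left
truck 5: place P9 (13 kg), 26 kg left
truck 6: place P10 (67 kg), 33 kg left
truck 7: place P11 (73 kg), 27 kg left
truck 3: place P12 (9 kg), 3 kg left
truck 8: place P13 (68 kg), 32 kg left
truck 9: place P14 (55 kg), 45 kg left
truck 8: place P15 (29 kg), 3 kg left
Final trucks: [27,70] [60] [63,17,8,9] [53] [61,13] [67] [73] [68,29] [55].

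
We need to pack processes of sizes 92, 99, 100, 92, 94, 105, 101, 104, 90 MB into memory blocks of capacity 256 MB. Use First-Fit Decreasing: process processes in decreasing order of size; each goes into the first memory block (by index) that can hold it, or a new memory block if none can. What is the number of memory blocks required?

5

Sorted descending: 105, 104, 101, 100, 99, 94, 92, 92, 90.
memory block 1: place 105 MB, 151 MB left
memory block 1: place 104 MB, 47 MB left
memory block 2: place 101 MB, 155 MB left
memory block 2: place 100 MB, 55 MB left
memory block 3: place 99 MB, 157 MB left
memory block 3: place 94 MB, 63 MB left
memory block 4: place 92 MB, 164 MB left
memory block 4: place 92 MB, 72 MB left
memory block 5: place 90 MB, 166 MB left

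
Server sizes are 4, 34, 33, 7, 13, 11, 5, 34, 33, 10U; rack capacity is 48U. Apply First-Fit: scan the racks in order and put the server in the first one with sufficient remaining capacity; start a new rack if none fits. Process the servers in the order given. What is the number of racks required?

4U → rack 1 (remaining 44U)
34U → rack 1 (remaining 10U)
33U → rack 2 (remaining 15U)
7U → rack 1 (remaining 3U)
13U → rack 2 (remaining 2U)
11U → rack 3 (remaining 37U)
5U → rack 3 (remaining 32U)
34U → rack 4 (remaining 14U)
33U → rack 5 (remaining 15U)
10U → rack 3 (remaining 22U)
Final racks: [4,34,7] [33,13] [11,5,10] [34] [33].

5 racks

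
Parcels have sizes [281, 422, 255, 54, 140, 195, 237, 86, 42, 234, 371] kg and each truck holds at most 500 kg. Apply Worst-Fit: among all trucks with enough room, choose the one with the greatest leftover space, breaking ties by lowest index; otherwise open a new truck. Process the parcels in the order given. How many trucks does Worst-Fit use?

truck 1: place 281 kg, 219 kg left
truck 2: place 422 kg, 78 kg left
truck 3: place 255 kg, 245 kg left
truck 3: place 54 kg, 191 kg left
truck 1: place 140 kg, 79 kg left
truck 4: place 195 kg, 305 kg left
truck 4: place 237 kg, 68 kg left
truck 3: place 86 kg, 105 kg left
truck 3: place 42 kg, 63 kg left
truck 5: place 234 kg, 266 kg left
truck 6: place 371 kg, 129 kg left
Final trucks: [281,140] [422] [255,54,86,42] [195,237] [234] [371].

6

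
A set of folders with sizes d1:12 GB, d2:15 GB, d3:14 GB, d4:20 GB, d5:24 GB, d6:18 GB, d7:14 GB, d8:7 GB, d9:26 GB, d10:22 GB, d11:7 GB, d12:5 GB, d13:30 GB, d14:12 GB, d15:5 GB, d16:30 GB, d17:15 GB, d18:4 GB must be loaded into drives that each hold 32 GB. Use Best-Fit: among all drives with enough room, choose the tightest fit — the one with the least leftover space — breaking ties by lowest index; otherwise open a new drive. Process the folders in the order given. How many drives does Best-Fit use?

drive 1: place d1 (12 GB), 20 GB left
drive 1: place d2 (15 GB), 5 GB left
drive 2: place d3 (14 GB), 18 GB left
drive 3: place d4 (20 GB), 12 GB left
drive 4: place d5 (24 GB), 8 GB left
drive 2: place d6 (18 GB), 0 GB left
drive 5: place d7 (14 GB), 18 GB left
drive 4: place d8 (7 GB), 1 GB left
drive 6: place d9 (26 GB), 6 GB left
drive 7: place d10 (22 GB), 10 GB left
drive 7: place d11 (7 GB), 3 GB left
drive 1: place d12 (5 GB), 0 GB left
drive 8: place d13 (30 GB), 2 GB left
drive 3: place d14 (12 GB), 0 GB left
drive 6: place d15 (5 GB), 1 GB left
drive 9: place d16 (30 GB), 2 GB left
drive 5: place d17 (15 GB), 3 GB left
drive 10: place d18 (4 GB), 28 GB left
Final drives: [12,15,5] [14,18] [20,12] [24,7] [14,15] [26,5] [22,7] [30] [30] [4].

10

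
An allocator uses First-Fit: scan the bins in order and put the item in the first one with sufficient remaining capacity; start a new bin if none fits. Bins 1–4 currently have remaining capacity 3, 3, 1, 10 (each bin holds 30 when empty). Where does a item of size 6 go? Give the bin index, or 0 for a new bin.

Bins with room: bin 4 (10).
The first with room is bin 4.

4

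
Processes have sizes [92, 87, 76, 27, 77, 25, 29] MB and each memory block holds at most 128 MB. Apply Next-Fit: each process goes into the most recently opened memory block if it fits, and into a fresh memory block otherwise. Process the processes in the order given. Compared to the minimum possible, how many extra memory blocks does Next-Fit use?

1

Next-Fit: [92] [87] [76,27] [77,25] [29] → 5 memory blocks.
Total size 413 MB; any packing needs at least ⌈413/128⌉ = 4 memory blocks.
An optimal packing achieves that bound: [92,29] [87,27] [77,25] [76] → 4 memory blocks.
Excess: 5 − 4 = 1.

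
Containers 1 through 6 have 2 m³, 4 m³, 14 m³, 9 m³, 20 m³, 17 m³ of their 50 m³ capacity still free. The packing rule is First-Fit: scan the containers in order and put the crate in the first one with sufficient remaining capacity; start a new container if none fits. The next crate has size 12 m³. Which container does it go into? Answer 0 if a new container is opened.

Containers with room: container 3 (14 m³), container 5 (20 m³), container 6 (17 m³).
The first with room is container 3.

3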